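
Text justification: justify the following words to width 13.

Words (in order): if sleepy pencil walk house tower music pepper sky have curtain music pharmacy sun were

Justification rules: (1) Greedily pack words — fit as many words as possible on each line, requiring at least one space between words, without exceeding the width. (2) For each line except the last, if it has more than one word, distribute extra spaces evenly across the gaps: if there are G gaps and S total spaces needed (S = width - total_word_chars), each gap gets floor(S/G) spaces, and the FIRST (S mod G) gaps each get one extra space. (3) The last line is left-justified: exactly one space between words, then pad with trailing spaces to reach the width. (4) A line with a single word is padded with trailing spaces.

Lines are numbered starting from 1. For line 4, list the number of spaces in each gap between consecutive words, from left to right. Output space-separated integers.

Answer: 2

Derivation:
Line 1: ['if', 'sleepy'] (min_width=9, slack=4)
Line 2: ['pencil', 'walk'] (min_width=11, slack=2)
Line 3: ['house', 'tower'] (min_width=11, slack=2)
Line 4: ['music', 'pepper'] (min_width=12, slack=1)
Line 5: ['sky', 'have'] (min_width=8, slack=5)
Line 6: ['curtain', 'music'] (min_width=13, slack=0)
Line 7: ['pharmacy', 'sun'] (min_width=12, slack=1)
Line 8: ['were'] (min_width=4, slack=9)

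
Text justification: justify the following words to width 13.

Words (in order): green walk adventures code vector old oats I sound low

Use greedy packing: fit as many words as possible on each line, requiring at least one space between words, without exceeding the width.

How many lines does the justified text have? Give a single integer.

Line 1: ['green', 'walk'] (min_width=10, slack=3)
Line 2: ['adventures'] (min_width=10, slack=3)
Line 3: ['code', 'vector'] (min_width=11, slack=2)
Line 4: ['old', 'oats', 'I'] (min_width=10, slack=3)
Line 5: ['sound', 'low'] (min_width=9, slack=4)
Total lines: 5

Answer: 5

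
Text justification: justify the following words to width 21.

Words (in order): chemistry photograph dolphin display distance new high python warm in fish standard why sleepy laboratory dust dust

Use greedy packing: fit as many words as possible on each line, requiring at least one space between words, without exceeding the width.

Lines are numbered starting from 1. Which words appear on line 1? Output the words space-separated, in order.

Line 1: ['chemistry', 'photograph'] (min_width=20, slack=1)
Line 2: ['dolphin', 'display'] (min_width=15, slack=6)
Line 3: ['distance', 'new', 'high'] (min_width=17, slack=4)
Line 4: ['python', 'warm', 'in', 'fish'] (min_width=19, slack=2)
Line 5: ['standard', 'why', 'sleepy'] (min_width=19, slack=2)
Line 6: ['laboratory', 'dust', 'dust'] (min_width=20, slack=1)

Answer: chemistry photograph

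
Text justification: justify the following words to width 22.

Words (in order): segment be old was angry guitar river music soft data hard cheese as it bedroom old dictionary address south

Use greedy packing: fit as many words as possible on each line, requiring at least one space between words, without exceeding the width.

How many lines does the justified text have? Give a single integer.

Answer: 6

Derivation:
Line 1: ['segment', 'be', 'old', 'was'] (min_width=18, slack=4)
Line 2: ['angry', 'guitar', 'river'] (min_width=18, slack=4)
Line 3: ['music', 'soft', 'data', 'hard'] (min_width=20, slack=2)
Line 4: ['cheese', 'as', 'it', 'bedroom'] (min_width=20, slack=2)
Line 5: ['old', 'dictionary', 'address'] (min_width=22, slack=0)
Line 6: ['south'] (min_width=5, slack=17)
Total lines: 6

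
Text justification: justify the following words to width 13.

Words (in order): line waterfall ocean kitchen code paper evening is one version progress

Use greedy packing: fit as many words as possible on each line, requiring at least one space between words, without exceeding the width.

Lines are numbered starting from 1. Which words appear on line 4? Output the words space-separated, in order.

Line 1: ['line'] (min_width=4, slack=9)
Line 2: ['waterfall'] (min_width=9, slack=4)
Line 3: ['ocean', 'kitchen'] (min_width=13, slack=0)
Line 4: ['code', 'paper'] (min_width=10, slack=3)
Line 5: ['evening', 'is'] (min_width=10, slack=3)
Line 6: ['one', 'version'] (min_width=11, slack=2)
Line 7: ['progress'] (min_width=8, slack=5)

Answer: code paper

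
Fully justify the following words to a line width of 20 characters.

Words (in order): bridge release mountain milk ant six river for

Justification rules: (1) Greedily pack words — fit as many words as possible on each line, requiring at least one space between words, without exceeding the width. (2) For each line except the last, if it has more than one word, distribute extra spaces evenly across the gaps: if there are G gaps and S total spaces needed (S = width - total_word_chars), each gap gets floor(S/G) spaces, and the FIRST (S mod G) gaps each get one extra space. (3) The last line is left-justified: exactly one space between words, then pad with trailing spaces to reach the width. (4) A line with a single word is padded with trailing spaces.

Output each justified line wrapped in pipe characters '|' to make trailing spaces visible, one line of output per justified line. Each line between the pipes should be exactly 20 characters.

Answer: |bridge       release|
|mountain   milk  ant|
|six river for       |

Derivation:
Line 1: ['bridge', 'release'] (min_width=14, slack=6)
Line 2: ['mountain', 'milk', 'ant'] (min_width=17, slack=3)
Line 3: ['six', 'river', 'for'] (min_width=13, slack=7)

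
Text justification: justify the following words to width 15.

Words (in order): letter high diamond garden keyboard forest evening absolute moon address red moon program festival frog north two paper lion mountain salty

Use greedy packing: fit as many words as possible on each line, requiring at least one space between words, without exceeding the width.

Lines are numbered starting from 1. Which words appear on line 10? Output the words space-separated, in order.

Line 1: ['letter', 'high'] (min_width=11, slack=4)
Line 2: ['diamond', 'garden'] (min_width=14, slack=1)
Line 3: ['keyboard', 'forest'] (min_width=15, slack=0)
Line 4: ['evening'] (min_width=7, slack=8)
Line 5: ['absolute', 'moon'] (min_width=13, slack=2)
Line 6: ['address', 'red'] (min_width=11, slack=4)
Line 7: ['moon', 'program'] (min_width=12, slack=3)
Line 8: ['festival', 'frog'] (min_width=13, slack=2)
Line 9: ['north', 'two', 'paper'] (min_width=15, slack=0)
Line 10: ['lion', 'mountain'] (min_width=13, slack=2)
Line 11: ['salty'] (min_width=5, slack=10)

Answer: lion mountain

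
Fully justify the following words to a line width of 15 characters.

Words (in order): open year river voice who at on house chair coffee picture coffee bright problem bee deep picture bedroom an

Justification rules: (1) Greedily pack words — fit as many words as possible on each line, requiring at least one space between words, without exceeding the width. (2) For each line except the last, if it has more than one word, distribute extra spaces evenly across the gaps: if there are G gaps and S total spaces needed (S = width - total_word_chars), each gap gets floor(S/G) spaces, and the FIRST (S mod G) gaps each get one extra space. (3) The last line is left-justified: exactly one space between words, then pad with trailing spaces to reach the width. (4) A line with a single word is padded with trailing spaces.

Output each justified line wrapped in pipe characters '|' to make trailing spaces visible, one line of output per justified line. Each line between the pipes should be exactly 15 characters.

Answer: |open year river|
|voice who at on|
|house     chair|
|coffee  picture|
|coffee   bright|
|problem     bee|
|deep    picture|
|bedroom an     |

Derivation:
Line 1: ['open', 'year', 'river'] (min_width=15, slack=0)
Line 2: ['voice', 'who', 'at', 'on'] (min_width=15, slack=0)
Line 3: ['house', 'chair'] (min_width=11, slack=4)
Line 4: ['coffee', 'picture'] (min_width=14, slack=1)
Line 5: ['coffee', 'bright'] (min_width=13, slack=2)
Line 6: ['problem', 'bee'] (min_width=11, slack=4)
Line 7: ['deep', 'picture'] (min_width=12, slack=3)
Line 8: ['bedroom', 'an'] (min_width=10, slack=5)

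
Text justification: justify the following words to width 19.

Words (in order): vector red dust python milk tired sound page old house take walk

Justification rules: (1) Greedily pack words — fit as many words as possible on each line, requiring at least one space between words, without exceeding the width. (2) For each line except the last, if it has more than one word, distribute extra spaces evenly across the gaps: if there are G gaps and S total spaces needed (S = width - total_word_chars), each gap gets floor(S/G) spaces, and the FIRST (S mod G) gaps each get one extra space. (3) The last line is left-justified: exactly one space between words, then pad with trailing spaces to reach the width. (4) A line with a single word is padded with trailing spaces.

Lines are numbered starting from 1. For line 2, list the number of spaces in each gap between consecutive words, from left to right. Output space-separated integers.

Line 1: ['vector', 'red', 'dust'] (min_width=15, slack=4)
Line 2: ['python', 'milk', 'tired'] (min_width=17, slack=2)
Line 3: ['sound', 'page', 'old'] (min_width=14, slack=5)
Line 4: ['house', 'take', 'walk'] (min_width=15, slack=4)

Answer: 2 2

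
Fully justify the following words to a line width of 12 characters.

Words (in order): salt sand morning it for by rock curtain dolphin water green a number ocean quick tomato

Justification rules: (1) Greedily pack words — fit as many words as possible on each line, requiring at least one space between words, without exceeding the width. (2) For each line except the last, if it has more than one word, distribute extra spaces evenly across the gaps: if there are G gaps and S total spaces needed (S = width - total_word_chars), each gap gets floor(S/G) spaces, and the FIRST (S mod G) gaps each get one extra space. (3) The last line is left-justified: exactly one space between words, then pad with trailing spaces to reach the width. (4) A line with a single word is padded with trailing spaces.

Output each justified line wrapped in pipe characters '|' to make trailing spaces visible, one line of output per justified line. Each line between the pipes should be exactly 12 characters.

Line 1: ['salt', 'sand'] (min_width=9, slack=3)
Line 2: ['morning', 'it'] (min_width=10, slack=2)
Line 3: ['for', 'by', 'rock'] (min_width=11, slack=1)
Line 4: ['curtain'] (min_width=7, slack=5)
Line 5: ['dolphin'] (min_width=7, slack=5)
Line 6: ['water', 'green'] (min_width=11, slack=1)
Line 7: ['a', 'number'] (min_width=8, slack=4)
Line 8: ['ocean', 'quick'] (min_width=11, slack=1)
Line 9: ['tomato'] (min_width=6, slack=6)

Answer: |salt    sand|
|morning   it|
|for  by rock|
|curtain     |
|dolphin     |
|water  green|
|a     number|
|ocean  quick|
|tomato      |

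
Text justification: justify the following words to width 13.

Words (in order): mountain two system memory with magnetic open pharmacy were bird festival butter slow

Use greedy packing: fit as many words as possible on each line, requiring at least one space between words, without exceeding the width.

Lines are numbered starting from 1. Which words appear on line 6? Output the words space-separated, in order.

Line 1: ['mountain', 'two'] (min_width=12, slack=1)
Line 2: ['system', 'memory'] (min_width=13, slack=0)
Line 3: ['with', 'magnetic'] (min_width=13, slack=0)
Line 4: ['open', 'pharmacy'] (min_width=13, slack=0)
Line 5: ['were', 'bird'] (min_width=9, slack=4)
Line 6: ['festival'] (min_width=8, slack=5)
Line 7: ['butter', 'slow'] (min_width=11, slack=2)

Answer: festival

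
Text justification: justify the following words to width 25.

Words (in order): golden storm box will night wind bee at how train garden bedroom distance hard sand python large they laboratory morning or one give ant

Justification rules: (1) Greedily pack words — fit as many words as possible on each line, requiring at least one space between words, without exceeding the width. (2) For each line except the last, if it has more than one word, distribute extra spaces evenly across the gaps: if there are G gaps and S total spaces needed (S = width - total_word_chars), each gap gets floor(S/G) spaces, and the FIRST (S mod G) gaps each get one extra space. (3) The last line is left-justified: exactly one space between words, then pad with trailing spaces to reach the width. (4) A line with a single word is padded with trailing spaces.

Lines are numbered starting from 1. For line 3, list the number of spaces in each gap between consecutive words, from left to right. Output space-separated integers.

Line 1: ['golden', 'storm', 'box', 'will'] (min_width=21, slack=4)
Line 2: ['night', 'wind', 'bee', 'at', 'how'] (min_width=21, slack=4)
Line 3: ['train', 'garden', 'bedroom'] (min_width=20, slack=5)
Line 4: ['distance', 'hard', 'sand', 'python'] (min_width=25, slack=0)
Line 5: ['large', 'they', 'laboratory'] (min_width=21, slack=4)
Line 6: ['morning', 'or', 'one', 'give', 'ant'] (min_width=23, slack=2)

Answer: 4 3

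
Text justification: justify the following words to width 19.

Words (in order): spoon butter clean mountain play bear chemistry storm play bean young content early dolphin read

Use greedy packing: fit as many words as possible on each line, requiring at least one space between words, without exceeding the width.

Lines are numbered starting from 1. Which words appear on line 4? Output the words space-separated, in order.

Line 1: ['spoon', 'butter', 'clean'] (min_width=18, slack=1)
Line 2: ['mountain', 'play', 'bear'] (min_width=18, slack=1)
Line 3: ['chemistry', 'storm'] (min_width=15, slack=4)
Line 4: ['play', 'bean', 'young'] (min_width=15, slack=4)
Line 5: ['content', 'early'] (min_width=13, slack=6)
Line 6: ['dolphin', 'read'] (min_width=12, slack=7)

Answer: play bean young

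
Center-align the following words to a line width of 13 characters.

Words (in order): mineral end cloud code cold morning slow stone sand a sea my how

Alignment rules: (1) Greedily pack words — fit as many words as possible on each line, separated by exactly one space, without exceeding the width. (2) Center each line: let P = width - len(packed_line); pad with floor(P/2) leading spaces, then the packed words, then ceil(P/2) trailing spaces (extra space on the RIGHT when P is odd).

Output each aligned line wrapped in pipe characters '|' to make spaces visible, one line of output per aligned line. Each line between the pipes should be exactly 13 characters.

Answer: | mineral end |
| cloud code  |
|cold morning |
| slow stone  |
|sand a sea my|
|     how     |

Derivation:
Line 1: ['mineral', 'end'] (min_width=11, slack=2)
Line 2: ['cloud', 'code'] (min_width=10, slack=3)
Line 3: ['cold', 'morning'] (min_width=12, slack=1)
Line 4: ['slow', 'stone'] (min_width=10, slack=3)
Line 5: ['sand', 'a', 'sea', 'my'] (min_width=13, slack=0)
Line 6: ['how'] (min_width=3, slack=10)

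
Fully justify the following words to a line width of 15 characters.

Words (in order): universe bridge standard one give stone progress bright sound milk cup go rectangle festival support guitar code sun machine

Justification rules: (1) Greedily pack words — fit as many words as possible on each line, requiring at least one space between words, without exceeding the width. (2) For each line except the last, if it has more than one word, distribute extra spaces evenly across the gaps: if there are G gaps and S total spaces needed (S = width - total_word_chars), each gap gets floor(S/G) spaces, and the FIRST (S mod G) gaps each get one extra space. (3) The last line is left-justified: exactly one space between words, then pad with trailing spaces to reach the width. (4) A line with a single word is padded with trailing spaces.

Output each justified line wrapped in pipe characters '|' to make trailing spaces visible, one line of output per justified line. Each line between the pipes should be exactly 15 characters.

Answer: |universe bridge|
|standard    one|
|give      stone|
|progress bright|
|sound  milk cup|
|go    rectangle|
|festival       |
|support  guitar|
|code        sun|
|machine        |

Derivation:
Line 1: ['universe', 'bridge'] (min_width=15, slack=0)
Line 2: ['standard', 'one'] (min_width=12, slack=3)
Line 3: ['give', 'stone'] (min_width=10, slack=5)
Line 4: ['progress', 'bright'] (min_width=15, slack=0)
Line 5: ['sound', 'milk', 'cup'] (min_width=14, slack=1)
Line 6: ['go', 'rectangle'] (min_width=12, slack=3)
Line 7: ['festival'] (min_width=8, slack=7)
Line 8: ['support', 'guitar'] (min_width=14, slack=1)
Line 9: ['code', 'sun'] (min_width=8, slack=7)
Line 10: ['machine'] (min_width=7, slack=8)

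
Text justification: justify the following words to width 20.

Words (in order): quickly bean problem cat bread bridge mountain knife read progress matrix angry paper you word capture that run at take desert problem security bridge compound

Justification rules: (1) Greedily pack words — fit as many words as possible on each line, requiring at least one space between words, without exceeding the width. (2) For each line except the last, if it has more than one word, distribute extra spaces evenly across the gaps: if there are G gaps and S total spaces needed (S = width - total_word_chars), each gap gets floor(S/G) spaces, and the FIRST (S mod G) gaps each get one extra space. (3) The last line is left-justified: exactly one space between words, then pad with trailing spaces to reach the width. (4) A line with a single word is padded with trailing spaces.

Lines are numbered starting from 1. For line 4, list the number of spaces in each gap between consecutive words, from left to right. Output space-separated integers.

Answer: 6

Derivation:
Line 1: ['quickly', 'bean', 'problem'] (min_width=20, slack=0)
Line 2: ['cat', 'bread', 'bridge'] (min_width=16, slack=4)
Line 3: ['mountain', 'knife', 'read'] (min_width=19, slack=1)
Line 4: ['progress', 'matrix'] (min_width=15, slack=5)
Line 5: ['angry', 'paper', 'you', 'word'] (min_width=20, slack=0)
Line 6: ['capture', 'that', 'run', 'at'] (min_width=19, slack=1)
Line 7: ['take', 'desert', 'problem'] (min_width=19, slack=1)
Line 8: ['security', 'bridge'] (min_width=15, slack=5)
Line 9: ['compound'] (min_width=8, slack=12)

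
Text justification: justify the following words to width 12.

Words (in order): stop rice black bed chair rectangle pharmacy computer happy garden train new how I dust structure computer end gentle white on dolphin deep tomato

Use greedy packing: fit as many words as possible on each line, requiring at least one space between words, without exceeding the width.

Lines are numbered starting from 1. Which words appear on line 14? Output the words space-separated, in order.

Line 1: ['stop', 'rice'] (min_width=9, slack=3)
Line 2: ['black', 'bed'] (min_width=9, slack=3)
Line 3: ['chair'] (min_width=5, slack=7)
Line 4: ['rectangle'] (min_width=9, slack=3)
Line 5: ['pharmacy'] (min_width=8, slack=4)
Line 6: ['computer'] (min_width=8, slack=4)
Line 7: ['happy', 'garden'] (min_width=12, slack=0)
Line 8: ['train', 'new'] (min_width=9, slack=3)
Line 9: ['how', 'I', 'dust'] (min_width=10, slack=2)
Line 10: ['structure'] (min_width=9, slack=3)
Line 11: ['computer', 'end'] (min_width=12, slack=0)
Line 12: ['gentle', 'white'] (min_width=12, slack=0)
Line 13: ['on', 'dolphin'] (min_width=10, slack=2)
Line 14: ['deep', 'tomato'] (min_width=11, slack=1)

Answer: deep tomato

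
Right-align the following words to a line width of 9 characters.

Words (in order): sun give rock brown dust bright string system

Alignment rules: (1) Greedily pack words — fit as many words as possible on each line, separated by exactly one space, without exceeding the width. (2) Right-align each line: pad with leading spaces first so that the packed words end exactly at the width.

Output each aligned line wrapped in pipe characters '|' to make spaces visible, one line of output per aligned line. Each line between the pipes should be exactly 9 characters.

Answer: | sun give|
|     rock|
|    brown|
|     dust|
|   bright|
|   string|
|   system|

Derivation:
Line 1: ['sun', 'give'] (min_width=8, slack=1)
Line 2: ['rock'] (min_width=4, slack=5)
Line 3: ['brown'] (min_width=5, slack=4)
Line 4: ['dust'] (min_width=4, slack=5)
Line 5: ['bright'] (min_width=6, slack=3)
Line 6: ['string'] (min_width=6, slack=3)
Line 7: ['system'] (min_width=6, slack=3)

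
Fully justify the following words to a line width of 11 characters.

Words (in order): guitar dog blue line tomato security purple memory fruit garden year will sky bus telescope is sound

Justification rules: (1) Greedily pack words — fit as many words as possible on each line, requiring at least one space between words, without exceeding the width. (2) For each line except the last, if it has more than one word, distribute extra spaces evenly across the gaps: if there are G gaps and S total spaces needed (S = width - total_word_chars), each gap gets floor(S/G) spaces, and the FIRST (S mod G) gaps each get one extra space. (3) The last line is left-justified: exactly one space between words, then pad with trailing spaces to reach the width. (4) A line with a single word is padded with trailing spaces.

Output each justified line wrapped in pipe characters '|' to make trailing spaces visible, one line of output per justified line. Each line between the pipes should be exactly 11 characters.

Answer: |guitar  dog|
|blue   line|
|tomato     |
|security   |
|purple     |
|memory     |
|fruit      |
|garden year|
|will    sky|
|bus        |
|telescope  |
|is sound   |

Derivation:
Line 1: ['guitar', 'dog'] (min_width=10, slack=1)
Line 2: ['blue', 'line'] (min_width=9, slack=2)
Line 3: ['tomato'] (min_width=6, slack=5)
Line 4: ['security'] (min_width=8, slack=3)
Line 5: ['purple'] (min_width=6, slack=5)
Line 6: ['memory'] (min_width=6, slack=5)
Line 7: ['fruit'] (min_width=5, slack=6)
Line 8: ['garden', 'year'] (min_width=11, slack=0)
Line 9: ['will', 'sky'] (min_width=8, slack=3)
Line 10: ['bus'] (min_width=3, slack=8)
Line 11: ['telescope'] (min_width=9, slack=2)
Line 12: ['is', 'sound'] (min_width=8, slack=3)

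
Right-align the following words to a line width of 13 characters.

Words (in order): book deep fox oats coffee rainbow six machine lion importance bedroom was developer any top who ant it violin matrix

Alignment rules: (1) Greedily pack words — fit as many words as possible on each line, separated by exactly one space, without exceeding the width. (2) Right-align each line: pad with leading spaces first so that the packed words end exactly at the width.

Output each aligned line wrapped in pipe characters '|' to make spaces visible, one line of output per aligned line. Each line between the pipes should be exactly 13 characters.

Line 1: ['book', 'deep', 'fox'] (min_width=13, slack=0)
Line 2: ['oats', 'coffee'] (min_width=11, slack=2)
Line 3: ['rainbow', 'six'] (min_width=11, slack=2)
Line 4: ['machine', 'lion'] (min_width=12, slack=1)
Line 5: ['importance'] (min_width=10, slack=3)
Line 6: ['bedroom', 'was'] (min_width=11, slack=2)
Line 7: ['developer', 'any'] (min_width=13, slack=0)
Line 8: ['top', 'who', 'ant'] (min_width=11, slack=2)
Line 9: ['it', 'violin'] (min_width=9, slack=4)
Line 10: ['matrix'] (min_width=6, slack=7)

Answer: |book deep fox|
|  oats coffee|
|  rainbow six|
| machine lion|
|   importance|
|  bedroom was|
|developer any|
|  top who ant|
|    it violin|
|       matrix|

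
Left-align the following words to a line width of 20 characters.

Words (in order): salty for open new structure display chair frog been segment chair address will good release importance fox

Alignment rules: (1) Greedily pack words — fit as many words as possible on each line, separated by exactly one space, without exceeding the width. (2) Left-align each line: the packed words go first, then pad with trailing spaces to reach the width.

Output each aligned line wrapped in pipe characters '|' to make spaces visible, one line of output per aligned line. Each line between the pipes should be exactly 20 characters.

Line 1: ['salty', 'for', 'open', 'new'] (min_width=18, slack=2)
Line 2: ['structure', 'display'] (min_width=17, slack=3)
Line 3: ['chair', 'frog', 'been'] (min_width=15, slack=5)
Line 4: ['segment', 'chair'] (min_width=13, slack=7)
Line 5: ['address', 'will', 'good'] (min_width=17, slack=3)
Line 6: ['release', 'importance'] (min_width=18, slack=2)
Line 7: ['fox'] (min_width=3, slack=17)

Answer: |salty for open new  |
|structure display   |
|chair frog been     |
|segment chair       |
|address will good   |
|release importance  |
|fox                 |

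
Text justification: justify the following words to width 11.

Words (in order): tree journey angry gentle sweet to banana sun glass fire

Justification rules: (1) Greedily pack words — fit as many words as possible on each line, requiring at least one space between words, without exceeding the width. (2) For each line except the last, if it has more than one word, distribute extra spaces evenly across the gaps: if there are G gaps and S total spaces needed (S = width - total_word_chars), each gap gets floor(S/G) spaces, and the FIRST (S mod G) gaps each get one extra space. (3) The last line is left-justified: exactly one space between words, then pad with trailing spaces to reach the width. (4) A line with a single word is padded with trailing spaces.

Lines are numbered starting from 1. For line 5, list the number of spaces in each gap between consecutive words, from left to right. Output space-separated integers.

Answer: 4

Derivation:
Line 1: ['tree'] (min_width=4, slack=7)
Line 2: ['journey'] (min_width=7, slack=4)
Line 3: ['angry'] (min_width=5, slack=6)
Line 4: ['gentle'] (min_width=6, slack=5)
Line 5: ['sweet', 'to'] (min_width=8, slack=3)
Line 6: ['banana', 'sun'] (min_width=10, slack=1)
Line 7: ['glass', 'fire'] (min_width=10, slack=1)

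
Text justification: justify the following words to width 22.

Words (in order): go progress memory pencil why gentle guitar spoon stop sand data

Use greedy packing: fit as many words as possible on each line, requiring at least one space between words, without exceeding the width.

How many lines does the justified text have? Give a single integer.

Line 1: ['go', 'progress', 'memory'] (min_width=18, slack=4)
Line 2: ['pencil', 'why', 'gentle'] (min_width=17, slack=5)
Line 3: ['guitar', 'spoon', 'stop', 'sand'] (min_width=22, slack=0)
Line 4: ['data'] (min_width=4, slack=18)
Total lines: 4

Answer: 4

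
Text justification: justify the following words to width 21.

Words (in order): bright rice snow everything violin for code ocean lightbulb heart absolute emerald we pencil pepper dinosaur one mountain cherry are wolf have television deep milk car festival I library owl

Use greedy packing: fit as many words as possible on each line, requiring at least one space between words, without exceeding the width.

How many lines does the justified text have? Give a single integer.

Answer: 11

Derivation:
Line 1: ['bright', 'rice', 'snow'] (min_width=16, slack=5)
Line 2: ['everything', 'violin', 'for'] (min_width=21, slack=0)
Line 3: ['code', 'ocean', 'lightbulb'] (min_width=20, slack=1)
Line 4: ['heart', 'absolute'] (min_width=14, slack=7)
Line 5: ['emerald', 'we', 'pencil'] (min_width=17, slack=4)
Line 6: ['pepper', 'dinosaur', 'one'] (min_width=19, slack=2)
Line 7: ['mountain', 'cherry', 'are'] (min_width=19, slack=2)
Line 8: ['wolf', 'have', 'television'] (min_width=20, slack=1)
Line 9: ['deep', 'milk', 'car'] (min_width=13, slack=8)
Line 10: ['festival', 'I', 'library'] (min_width=18, slack=3)
Line 11: ['owl'] (min_width=3, slack=18)
Total lines: 11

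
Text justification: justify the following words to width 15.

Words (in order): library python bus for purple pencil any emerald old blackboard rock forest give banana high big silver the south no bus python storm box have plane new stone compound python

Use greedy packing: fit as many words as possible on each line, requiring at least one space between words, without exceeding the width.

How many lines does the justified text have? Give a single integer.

Line 1: ['library', 'python'] (min_width=14, slack=1)
Line 2: ['bus', 'for', 'purple'] (min_width=14, slack=1)
Line 3: ['pencil', 'any'] (min_width=10, slack=5)
Line 4: ['emerald', 'old'] (min_width=11, slack=4)
Line 5: ['blackboard', 'rock'] (min_width=15, slack=0)
Line 6: ['forest', 'give'] (min_width=11, slack=4)
Line 7: ['banana', 'high', 'big'] (min_width=15, slack=0)
Line 8: ['silver', 'the'] (min_width=10, slack=5)
Line 9: ['south', 'no', 'bus'] (min_width=12, slack=3)
Line 10: ['python', 'storm'] (min_width=12, slack=3)
Line 11: ['box', 'have', 'plane'] (min_width=14, slack=1)
Line 12: ['new', 'stone'] (min_width=9, slack=6)
Line 13: ['compound', 'python'] (min_width=15, slack=0)
Total lines: 13

Answer: 13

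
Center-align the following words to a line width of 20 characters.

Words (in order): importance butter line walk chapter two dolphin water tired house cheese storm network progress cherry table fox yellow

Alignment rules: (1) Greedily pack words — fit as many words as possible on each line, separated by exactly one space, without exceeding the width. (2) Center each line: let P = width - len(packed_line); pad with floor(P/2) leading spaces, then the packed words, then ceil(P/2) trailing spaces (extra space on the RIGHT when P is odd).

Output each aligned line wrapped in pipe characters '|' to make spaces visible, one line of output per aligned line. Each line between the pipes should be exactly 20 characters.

Answer: | importance butter  |
| line walk chapter  |
| two dolphin water  |
| tired house cheese |
|   storm network    |
|  progress cherry   |
|  table fox yellow  |

Derivation:
Line 1: ['importance', 'butter'] (min_width=17, slack=3)
Line 2: ['line', 'walk', 'chapter'] (min_width=17, slack=3)
Line 3: ['two', 'dolphin', 'water'] (min_width=17, slack=3)
Line 4: ['tired', 'house', 'cheese'] (min_width=18, slack=2)
Line 5: ['storm', 'network'] (min_width=13, slack=7)
Line 6: ['progress', 'cherry'] (min_width=15, slack=5)
Line 7: ['table', 'fox', 'yellow'] (min_width=16, slack=4)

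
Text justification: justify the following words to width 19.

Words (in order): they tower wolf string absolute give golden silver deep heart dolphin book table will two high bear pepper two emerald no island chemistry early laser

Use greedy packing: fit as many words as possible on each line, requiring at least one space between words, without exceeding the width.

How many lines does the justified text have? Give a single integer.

Line 1: ['they', 'tower', 'wolf'] (min_width=15, slack=4)
Line 2: ['string', 'absolute'] (min_width=15, slack=4)
Line 3: ['give', 'golden', 'silver'] (min_width=18, slack=1)
Line 4: ['deep', 'heart', 'dolphin'] (min_width=18, slack=1)
Line 5: ['book', 'table', 'will', 'two'] (min_width=19, slack=0)
Line 6: ['high', 'bear', 'pepper'] (min_width=16, slack=3)
Line 7: ['two', 'emerald', 'no'] (min_width=14, slack=5)
Line 8: ['island', 'chemistry'] (min_width=16, slack=3)
Line 9: ['early', 'laser'] (min_width=11, slack=8)
Total lines: 9

Answer: 9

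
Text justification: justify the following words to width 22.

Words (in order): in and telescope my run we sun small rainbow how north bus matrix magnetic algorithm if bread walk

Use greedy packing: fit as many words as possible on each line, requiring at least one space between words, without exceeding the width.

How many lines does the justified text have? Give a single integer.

Answer: 6

Derivation:
Line 1: ['in', 'and', 'telescope', 'my'] (min_width=19, slack=3)
Line 2: ['run', 'we', 'sun', 'small'] (min_width=16, slack=6)
Line 3: ['rainbow', 'how', 'north', 'bus'] (min_width=21, slack=1)
Line 4: ['matrix', 'magnetic'] (min_width=15, slack=7)
Line 5: ['algorithm', 'if', 'bread'] (min_width=18, slack=4)
Line 6: ['walk'] (min_width=4, slack=18)
Total lines: 6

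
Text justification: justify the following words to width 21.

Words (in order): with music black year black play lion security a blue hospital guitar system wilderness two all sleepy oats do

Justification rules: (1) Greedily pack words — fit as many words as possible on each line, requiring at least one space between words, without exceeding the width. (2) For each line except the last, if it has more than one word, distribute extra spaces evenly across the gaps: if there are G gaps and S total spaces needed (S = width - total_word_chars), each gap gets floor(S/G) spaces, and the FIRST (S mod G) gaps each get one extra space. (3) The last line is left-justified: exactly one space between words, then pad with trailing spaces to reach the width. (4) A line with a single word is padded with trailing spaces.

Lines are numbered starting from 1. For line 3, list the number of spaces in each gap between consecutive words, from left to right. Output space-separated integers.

Line 1: ['with', 'music', 'black', 'year'] (min_width=21, slack=0)
Line 2: ['black', 'play', 'lion'] (min_width=15, slack=6)
Line 3: ['security', 'a', 'blue'] (min_width=15, slack=6)
Line 4: ['hospital', 'guitar'] (min_width=15, slack=6)
Line 5: ['system', 'wilderness', 'two'] (min_width=21, slack=0)
Line 6: ['all', 'sleepy', 'oats', 'do'] (min_width=18, slack=3)

Answer: 4 4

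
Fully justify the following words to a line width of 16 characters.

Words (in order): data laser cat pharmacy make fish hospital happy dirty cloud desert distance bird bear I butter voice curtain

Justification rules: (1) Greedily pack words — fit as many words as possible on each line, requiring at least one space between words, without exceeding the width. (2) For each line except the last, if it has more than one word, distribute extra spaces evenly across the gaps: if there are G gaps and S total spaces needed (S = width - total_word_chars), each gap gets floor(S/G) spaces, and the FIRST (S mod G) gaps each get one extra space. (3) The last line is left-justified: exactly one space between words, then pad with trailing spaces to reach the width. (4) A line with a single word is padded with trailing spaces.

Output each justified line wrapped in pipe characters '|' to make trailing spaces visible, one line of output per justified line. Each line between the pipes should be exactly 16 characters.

Line 1: ['data', 'laser', 'cat'] (min_width=14, slack=2)
Line 2: ['pharmacy', 'make'] (min_width=13, slack=3)
Line 3: ['fish', 'hospital'] (min_width=13, slack=3)
Line 4: ['happy', 'dirty'] (min_width=11, slack=5)
Line 5: ['cloud', 'desert'] (min_width=12, slack=4)
Line 6: ['distance', 'bird'] (min_width=13, slack=3)
Line 7: ['bear', 'I', 'butter'] (min_width=13, slack=3)
Line 8: ['voice', 'curtain'] (min_width=13, slack=3)

Answer: |data  laser  cat|
|pharmacy    make|
|fish    hospital|
|happy      dirty|
|cloud     desert|
|distance    bird|
|bear   I  butter|
|voice curtain   |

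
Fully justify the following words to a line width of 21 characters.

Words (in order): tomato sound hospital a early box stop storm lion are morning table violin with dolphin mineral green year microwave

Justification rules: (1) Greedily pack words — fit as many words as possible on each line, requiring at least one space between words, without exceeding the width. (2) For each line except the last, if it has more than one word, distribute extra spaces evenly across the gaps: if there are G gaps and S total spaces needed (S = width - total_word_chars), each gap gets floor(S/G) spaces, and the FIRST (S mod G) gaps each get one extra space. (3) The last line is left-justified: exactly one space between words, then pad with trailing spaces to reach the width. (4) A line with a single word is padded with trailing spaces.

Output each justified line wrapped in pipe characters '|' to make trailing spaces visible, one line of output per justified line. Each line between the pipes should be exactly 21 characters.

Answer: |tomato sound hospital|
|a   early   box  stop|
|storm     lion    are|
|morning  table violin|
|with  dolphin mineral|
|green year microwave |

Derivation:
Line 1: ['tomato', 'sound', 'hospital'] (min_width=21, slack=0)
Line 2: ['a', 'early', 'box', 'stop'] (min_width=16, slack=5)
Line 3: ['storm', 'lion', 'are'] (min_width=14, slack=7)
Line 4: ['morning', 'table', 'violin'] (min_width=20, slack=1)
Line 5: ['with', 'dolphin', 'mineral'] (min_width=20, slack=1)
Line 6: ['green', 'year', 'microwave'] (min_width=20, slack=1)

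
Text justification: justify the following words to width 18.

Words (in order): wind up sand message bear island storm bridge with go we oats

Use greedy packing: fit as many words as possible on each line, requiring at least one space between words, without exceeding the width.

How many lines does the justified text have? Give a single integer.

Line 1: ['wind', 'up', 'sand'] (min_width=12, slack=6)
Line 2: ['message', 'bear'] (min_width=12, slack=6)
Line 3: ['island', 'storm'] (min_width=12, slack=6)
Line 4: ['bridge', 'with', 'go', 'we'] (min_width=17, slack=1)
Line 5: ['oats'] (min_width=4, slack=14)
Total lines: 5

Answer: 5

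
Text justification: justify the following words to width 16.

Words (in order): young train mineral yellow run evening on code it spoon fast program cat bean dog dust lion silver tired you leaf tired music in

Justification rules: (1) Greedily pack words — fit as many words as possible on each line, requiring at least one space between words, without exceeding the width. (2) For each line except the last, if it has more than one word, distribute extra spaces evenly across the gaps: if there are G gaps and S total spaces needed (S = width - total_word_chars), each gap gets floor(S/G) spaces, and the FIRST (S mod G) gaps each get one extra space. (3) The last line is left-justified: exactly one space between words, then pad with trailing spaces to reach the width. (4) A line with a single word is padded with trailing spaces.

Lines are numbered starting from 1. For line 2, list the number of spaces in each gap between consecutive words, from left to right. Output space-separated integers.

Answer: 3

Derivation:
Line 1: ['young', 'train'] (min_width=11, slack=5)
Line 2: ['mineral', 'yellow'] (min_width=14, slack=2)
Line 3: ['run', 'evening', 'on'] (min_width=14, slack=2)
Line 4: ['code', 'it', 'spoon'] (min_width=13, slack=3)
Line 5: ['fast', 'program', 'cat'] (min_width=16, slack=0)
Line 6: ['bean', 'dog', 'dust'] (min_width=13, slack=3)
Line 7: ['lion', 'silver'] (min_width=11, slack=5)
Line 8: ['tired', 'you', 'leaf'] (min_width=14, slack=2)
Line 9: ['tired', 'music', 'in'] (min_width=14, slack=2)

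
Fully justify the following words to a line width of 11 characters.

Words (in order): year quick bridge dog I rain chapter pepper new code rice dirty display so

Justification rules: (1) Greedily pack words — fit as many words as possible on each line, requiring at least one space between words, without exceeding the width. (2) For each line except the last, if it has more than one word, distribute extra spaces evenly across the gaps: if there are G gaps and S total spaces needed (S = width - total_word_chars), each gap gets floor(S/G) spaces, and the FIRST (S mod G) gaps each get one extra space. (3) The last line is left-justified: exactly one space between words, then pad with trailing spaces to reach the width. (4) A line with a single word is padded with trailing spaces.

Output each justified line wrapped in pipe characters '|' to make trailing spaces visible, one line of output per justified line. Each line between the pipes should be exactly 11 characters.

Answer: |year  quick|
|bridge  dog|
|I      rain|
|chapter    |
|pepper  new|
|code   rice|
|dirty      |
|display so |

Derivation:
Line 1: ['year', 'quick'] (min_width=10, slack=1)
Line 2: ['bridge', 'dog'] (min_width=10, slack=1)
Line 3: ['I', 'rain'] (min_width=6, slack=5)
Line 4: ['chapter'] (min_width=7, slack=4)
Line 5: ['pepper', 'new'] (min_width=10, slack=1)
Line 6: ['code', 'rice'] (min_width=9, slack=2)
Line 7: ['dirty'] (min_width=5, slack=6)
Line 8: ['display', 'so'] (min_width=10, slack=1)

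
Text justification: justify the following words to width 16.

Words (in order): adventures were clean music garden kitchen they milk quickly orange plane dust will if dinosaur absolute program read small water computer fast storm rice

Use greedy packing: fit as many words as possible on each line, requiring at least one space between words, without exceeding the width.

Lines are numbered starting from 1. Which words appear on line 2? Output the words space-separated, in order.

Line 1: ['adventures', 'were'] (min_width=15, slack=1)
Line 2: ['clean', 'music'] (min_width=11, slack=5)
Line 3: ['garden', 'kitchen'] (min_width=14, slack=2)
Line 4: ['they', 'milk'] (min_width=9, slack=7)
Line 5: ['quickly', 'orange'] (min_width=14, slack=2)
Line 6: ['plane', 'dust', 'will'] (min_width=15, slack=1)
Line 7: ['if', 'dinosaur'] (min_width=11, slack=5)
Line 8: ['absolute', 'program'] (min_width=16, slack=0)
Line 9: ['read', 'small', 'water'] (min_width=16, slack=0)
Line 10: ['computer', 'fast'] (min_width=13, slack=3)
Line 11: ['storm', 'rice'] (min_width=10, slack=6)

Answer: clean music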